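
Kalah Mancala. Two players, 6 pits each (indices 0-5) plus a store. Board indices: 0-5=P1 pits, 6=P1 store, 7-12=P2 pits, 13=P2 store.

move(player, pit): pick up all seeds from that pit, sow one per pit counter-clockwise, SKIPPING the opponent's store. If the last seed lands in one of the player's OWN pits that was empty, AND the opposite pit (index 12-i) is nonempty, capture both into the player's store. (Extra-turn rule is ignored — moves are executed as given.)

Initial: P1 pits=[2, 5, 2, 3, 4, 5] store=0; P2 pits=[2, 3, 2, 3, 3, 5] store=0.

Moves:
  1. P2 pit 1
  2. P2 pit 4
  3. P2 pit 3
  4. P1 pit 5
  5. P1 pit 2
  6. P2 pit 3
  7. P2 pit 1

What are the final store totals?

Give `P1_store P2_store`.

Move 1: P2 pit1 -> P1=[2,5,2,3,4,5](0) P2=[2,0,3,4,4,5](0)
Move 2: P2 pit4 -> P1=[3,6,2,3,4,5](0) P2=[2,0,3,4,0,6](1)
Move 3: P2 pit3 -> P1=[4,6,2,3,4,5](0) P2=[2,0,3,0,1,7](2)
Move 4: P1 pit5 -> P1=[4,6,2,3,4,0](1) P2=[3,1,4,1,1,7](2)
Move 5: P1 pit2 -> P1=[4,6,0,4,5,0](1) P2=[3,1,4,1,1,7](2)
Move 6: P2 pit3 -> P1=[4,6,0,4,5,0](1) P2=[3,1,4,0,2,7](2)
Move 7: P2 pit1 -> P1=[4,6,0,4,5,0](1) P2=[3,0,5,0,2,7](2)

Answer: 1 2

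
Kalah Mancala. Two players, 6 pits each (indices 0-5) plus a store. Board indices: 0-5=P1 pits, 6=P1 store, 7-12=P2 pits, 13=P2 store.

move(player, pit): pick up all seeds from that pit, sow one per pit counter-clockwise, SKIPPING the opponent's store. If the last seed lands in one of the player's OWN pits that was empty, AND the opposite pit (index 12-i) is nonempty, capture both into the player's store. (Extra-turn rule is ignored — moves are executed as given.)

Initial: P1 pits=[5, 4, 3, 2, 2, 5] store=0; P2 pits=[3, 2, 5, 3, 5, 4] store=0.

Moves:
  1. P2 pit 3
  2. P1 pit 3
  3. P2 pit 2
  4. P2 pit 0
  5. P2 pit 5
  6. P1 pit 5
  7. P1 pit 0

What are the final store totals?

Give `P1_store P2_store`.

Move 1: P2 pit3 -> P1=[5,4,3,2,2,5](0) P2=[3,2,5,0,6,5](1)
Move 2: P1 pit3 -> P1=[5,4,3,0,3,6](0) P2=[3,2,5,0,6,5](1)
Move 3: P2 pit2 -> P1=[6,4,3,0,3,6](0) P2=[3,2,0,1,7,6](2)
Move 4: P2 pit0 -> P1=[6,4,3,0,3,6](0) P2=[0,3,1,2,7,6](2)
Move 5: P2 pit5 -> P1=[7,5,4,1,4,6](0) P2=[0,3,1,2,7,0](3)
Move 6: P1 pit5 -> P1=[7,5,4,1,4,0](1) P2=[1,4,2,3,8,0](3)
Move 7: P1 pit0 -> P1=[0,6,5,2,5,1](2) P2=[2,4,2,3,8,0](3)

Answer: 2 3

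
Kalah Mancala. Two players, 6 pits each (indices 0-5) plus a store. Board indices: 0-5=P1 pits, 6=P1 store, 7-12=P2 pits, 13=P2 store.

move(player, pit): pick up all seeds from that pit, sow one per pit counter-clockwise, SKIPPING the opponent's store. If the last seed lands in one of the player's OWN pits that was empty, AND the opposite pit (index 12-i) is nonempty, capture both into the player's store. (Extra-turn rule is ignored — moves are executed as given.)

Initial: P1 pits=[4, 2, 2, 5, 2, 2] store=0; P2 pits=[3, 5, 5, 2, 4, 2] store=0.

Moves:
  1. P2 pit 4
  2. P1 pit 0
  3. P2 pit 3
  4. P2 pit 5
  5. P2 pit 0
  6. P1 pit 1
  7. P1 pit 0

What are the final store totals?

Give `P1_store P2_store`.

Answer: 3 7

Derivation:
Move 1: P2 pit4 -> P1=[5,3,2,5,2,2](0) P2=[3,5,5,2,0,3](1)
Move 2: P1 pit0 -> P1=[0,4,3,6,3,3](0) P2=[3,5,5,2,0,3](1)
Move 3: P2 pit3 -> P1=[0,4,3,6,3,3](0) P2=[3,5,5,0,1,4](1)
Move 4: P2 pit5 -> P1=[1,5,4,6,3,3](0) P2=[3,5,5,0,1,0](2)
Move 5: P2 pit0 -> P1=[1,5,0,6,3,3](0) P2=[0,6,6,0,1,0](7)
Move 6: P1 pit1 -> P1=[1,0,1,7,4,4](1) P2=[0,6,6,0,1,0](7)
Move 7: P1 pit0 -> P1=[0,0,1,7,4,4](3) P2=[0,6,6,0,0,0](7)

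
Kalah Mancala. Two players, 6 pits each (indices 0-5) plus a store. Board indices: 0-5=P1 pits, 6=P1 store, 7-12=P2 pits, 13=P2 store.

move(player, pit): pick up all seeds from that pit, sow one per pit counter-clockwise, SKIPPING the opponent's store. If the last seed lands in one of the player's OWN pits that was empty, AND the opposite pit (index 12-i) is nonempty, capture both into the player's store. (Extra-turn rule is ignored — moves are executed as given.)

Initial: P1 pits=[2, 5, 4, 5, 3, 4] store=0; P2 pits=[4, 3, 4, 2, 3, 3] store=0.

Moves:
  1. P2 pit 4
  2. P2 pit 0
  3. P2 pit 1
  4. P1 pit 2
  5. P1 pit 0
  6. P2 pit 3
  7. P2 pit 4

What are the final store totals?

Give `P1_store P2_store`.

Move 1: P2 pit4 -> P1=[3,5,4,5,3,4](0) P2=[4,3,4,2,0,4](1)
Move 2: P2 pit0 -> P1=[3,0,4,5,3,4](0) P2=[0,4,5,3,0,4](7)
Move 3: P2 pit1 -> P1=[3,0,4,5,3,4](0) P2=[0,0,6,4,1,5](7)
Move 4: P1 pit2 -> P1=[3,0,0,6,4,5](1) P2=[0,0,6,4,1,5](7)
Move 5: P1 pit0 -> P1=[0,1,1,7,4,5](1) P2=[0,0,6,4,1,5](7)
Move 6: P2 pit3 -> P1=[1,1,1,7,4,5](1) P2=[0,0,6,0,2,6](8)
Move 7: P2 pit4 -> P1=[1,1,1,7,4,5](1) P2=[0,0,6,0,0,7](9)

Answer: 1 9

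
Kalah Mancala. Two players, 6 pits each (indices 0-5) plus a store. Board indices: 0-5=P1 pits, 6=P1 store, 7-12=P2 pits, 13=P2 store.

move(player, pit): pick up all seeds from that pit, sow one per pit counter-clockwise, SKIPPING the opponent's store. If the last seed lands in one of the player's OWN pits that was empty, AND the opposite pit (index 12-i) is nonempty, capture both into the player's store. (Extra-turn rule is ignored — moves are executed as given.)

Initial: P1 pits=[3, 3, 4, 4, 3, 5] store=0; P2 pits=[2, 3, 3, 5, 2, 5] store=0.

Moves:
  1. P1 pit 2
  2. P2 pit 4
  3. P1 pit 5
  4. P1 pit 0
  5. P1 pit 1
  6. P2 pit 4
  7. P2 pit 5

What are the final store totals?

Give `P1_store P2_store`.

Move 1: P1 pit2 -> P1=[3,3,0,5,4,6](1) P2=[2,3,3,5,2,5](0)
Move 2: P2 pit4 -> P1=[3,3,0,5,4,6](1) P2=[2,3,3,5,0,6](1)
Move 3: P1 pit5 -> P1=[3,3,0,5,4,0](2) P2=[3,4,4,6,1,6](1)
Move 4: P1 pit0 -> P1=[0,4,1,6,4,0](2) P2=[3,4,4,6,1,6](1)
Move 5: P1 pit1 -> P1=[0,0,2,7,5,0](6) P2=[0,4,4,6,1,6](1)
Move 6: P2 pit4 -> P1=[0,0,2,7,5,0](6) P2=[0,4,4,6,0,7](1)
Move 7: P2 pit5 -> P1=[1,1,3,8,6,1](6) P2=[0,4,4,6,0,0](2)

Answer: 6 2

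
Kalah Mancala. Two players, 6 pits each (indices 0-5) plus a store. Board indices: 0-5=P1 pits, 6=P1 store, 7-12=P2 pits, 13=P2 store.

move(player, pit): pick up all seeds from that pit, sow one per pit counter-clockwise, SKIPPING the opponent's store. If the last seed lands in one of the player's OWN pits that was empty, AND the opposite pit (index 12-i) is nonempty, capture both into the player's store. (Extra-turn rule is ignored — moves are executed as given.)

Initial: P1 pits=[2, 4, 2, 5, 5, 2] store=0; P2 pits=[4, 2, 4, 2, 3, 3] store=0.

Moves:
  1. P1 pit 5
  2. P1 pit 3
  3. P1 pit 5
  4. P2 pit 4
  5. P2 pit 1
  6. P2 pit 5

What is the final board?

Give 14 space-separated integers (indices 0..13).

Move 1: P1 pit5 -> P1=[2,4,2,5,5,0](1) P2=[5,2,4,2,3,3](0)
Move 2: P1 pit3 -> P1=[2,4,2,0,6,1](2) P2=[6,3,4,2,3,3](0)
Move 3: P1 pit5 -> P1=[2,4,2,0,6,0](3) P2=[6,3,4,2,3,3](0)
Move 4: P2 pit4 -> P1=[3,4,2,0,6,0](3) P2=[6,3,4,2,0,4](1)
Move 5: P2 pit1 -> P1=[3,0,2,0,6,0](3) P2=[6,0,5,3,0,4](6)
Move 6: P2 pit5 -> P1=[4,1,3,0,6,0](3) P2=[6,0,5,3,0,0](7)

Answer: 4 1 3 0 6 0 3 6 0 5 3 0 0 7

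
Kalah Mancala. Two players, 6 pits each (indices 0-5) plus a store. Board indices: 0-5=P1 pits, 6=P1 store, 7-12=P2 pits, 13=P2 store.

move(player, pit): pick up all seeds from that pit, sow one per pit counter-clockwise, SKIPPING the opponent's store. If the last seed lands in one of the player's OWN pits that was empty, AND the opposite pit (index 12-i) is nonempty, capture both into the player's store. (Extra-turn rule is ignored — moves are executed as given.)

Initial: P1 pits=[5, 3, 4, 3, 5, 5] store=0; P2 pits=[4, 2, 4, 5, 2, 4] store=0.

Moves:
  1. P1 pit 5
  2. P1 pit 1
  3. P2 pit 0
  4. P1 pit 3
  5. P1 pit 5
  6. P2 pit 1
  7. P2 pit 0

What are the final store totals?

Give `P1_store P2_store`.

Move 1: P1 pit5 -> P1=[5,3,4,3,5,0](1) P2=[5,3,5,6,2,4](0)
Move 2: P1 pit1 -> P1=[5,0,5,4,6,0](1) P2=[5,3,5,6,2,4](0)
Move 3: P2 pit0 -> P1=[5,0,5,4,6,0](1) P2=[0,4,6,7,3,5](0)
Move 4: P1 pit3 -> P1=[5,0,5,0,7,1](2) P2=[1,4,6,7,3,5](0)
Move 5: P1 pit5 -> P1=[5,0,5,0,7,0](3) P2=[1,4,6,7,3,5](0)
Move 6: P2 pit1 -> P1=[5,0,5,0,7,0](3) P2=[1,0,7,8,4,6](0)
Move 7: P2 pit0 -> P1=[5,0,5,0,0,0](3) P2=[0,0,7,8,4,6](8)

Answer: 3 8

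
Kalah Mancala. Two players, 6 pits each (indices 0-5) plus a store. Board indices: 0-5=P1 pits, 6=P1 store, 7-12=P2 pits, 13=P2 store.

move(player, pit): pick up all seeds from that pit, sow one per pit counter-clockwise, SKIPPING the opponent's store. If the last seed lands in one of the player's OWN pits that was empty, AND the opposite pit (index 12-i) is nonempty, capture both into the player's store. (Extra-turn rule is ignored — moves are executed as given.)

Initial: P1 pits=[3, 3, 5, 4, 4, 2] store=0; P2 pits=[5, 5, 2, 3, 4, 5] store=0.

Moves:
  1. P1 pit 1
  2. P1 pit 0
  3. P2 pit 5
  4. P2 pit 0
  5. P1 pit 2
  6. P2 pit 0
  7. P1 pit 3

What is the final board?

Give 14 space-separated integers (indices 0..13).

Move 1: P1 pit1 -> P1=[3,0,6,5,5,2](0) P2=[5,5,2,3,4,5](0)
Move 2: P1 pit0 -> P1=[0,1,7,6,5,2](0) P2=[5,5,2,3,4,5](0)
Move 3: P2 pit5 -> P1=[1,2,8,7,5,2](0) P2=[5,5,2,3,4,0](1)
Move 4: P2 pit0 -> P1=[0,2,8,7,5,2](0) P2=[0,6,3,4,5,0](3)
Move 5: P1 pit2 -> P1=[0,2,0,8,6,3](1) P2=[1,7,4,5,5,0](3)
Move 6: P2 pit0 -> P1=[0,2,0,8,6,3](1) P2=[0,8,4,5,5,0](3)
Move 7: P1 pit3 -> P1=[0,2,0,0,7,4](2) P2=[1,9,5,6,6,0](3)

Answer: 0 2 0 0 7 4 2 1 9 5 6 6 0 3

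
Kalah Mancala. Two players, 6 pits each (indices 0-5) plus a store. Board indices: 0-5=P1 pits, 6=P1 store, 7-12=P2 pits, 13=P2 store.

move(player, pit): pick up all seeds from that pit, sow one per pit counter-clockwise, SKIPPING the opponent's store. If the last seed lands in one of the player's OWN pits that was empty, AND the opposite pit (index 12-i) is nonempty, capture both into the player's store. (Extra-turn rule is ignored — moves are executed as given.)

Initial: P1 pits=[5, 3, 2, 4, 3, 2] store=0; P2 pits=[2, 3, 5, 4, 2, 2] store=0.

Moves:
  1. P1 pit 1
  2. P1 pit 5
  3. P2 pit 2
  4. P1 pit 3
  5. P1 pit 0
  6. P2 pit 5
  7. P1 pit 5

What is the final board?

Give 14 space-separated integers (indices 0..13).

Move 1: P1 pit1 -> P1=[5,0,3,5,4,2](0) P2=[2,3,5,4,2,2](0)
Move 2: P1 pit5 -> P1=[5,0,3,5,4,0](1) P2=[3,3,5,4,2,2](0)
Move 3: P2 pit2 -> P1=[6,0,3,5,4,0](1) P2=[3,3,0,5,3,3](1)
Move 4: P1 pit3 -> P1=[6,0,3,0,5,1](2) P2=[4,4,0,5,3,3](1)
Move 5: P1 pit0 -> P1=[0,1,4,1,6,2](3) P2=[4,4,0,5,3,3](1)
Move 6: P2 pit5 -> P1=[1,2,4,1,6,2](3) P2=[4,4,0,5,3,0](2)
Move 7: P1 pit5 -> P1=[1,2,4,1,6,0](4) P2=[5,4,0,5,3,0](2)

Answer: 1 2 4 1 6 0 4 5 4 0 5 3 0 2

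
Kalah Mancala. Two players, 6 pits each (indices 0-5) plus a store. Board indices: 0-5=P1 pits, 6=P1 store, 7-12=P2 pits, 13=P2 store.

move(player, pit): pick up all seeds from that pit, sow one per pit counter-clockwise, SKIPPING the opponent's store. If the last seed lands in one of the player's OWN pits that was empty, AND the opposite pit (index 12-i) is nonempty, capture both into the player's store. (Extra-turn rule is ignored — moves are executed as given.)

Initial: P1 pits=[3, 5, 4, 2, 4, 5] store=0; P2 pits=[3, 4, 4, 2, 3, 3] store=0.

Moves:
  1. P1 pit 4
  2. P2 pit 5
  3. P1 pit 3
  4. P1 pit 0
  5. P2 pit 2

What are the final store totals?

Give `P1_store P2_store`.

Move 1: P1 pit4 -> P1=[3,5,4,2,0,6](1) P2=[4,5,4,2,3,3](0)
Move 2: P2 pit5 -> P1=[4,6,4,2,0,6](1) P2=[4,5,4,2,3,0](1)
Move 3: P1 pit3 -> P1=[4,6,4,0,1,7](1) P2=[4,5,4,2,3,0](1)
Move 4: P1 pit0 -> P1=[0,7,5,1,2,7](1) P2=[4,5,4,2,3,0](1)
Move 5: P2 pit2 -> P1=[0,7,5,1,2,7](1) P2=[4,5,0,3,4,1](2)

Answer: 1 2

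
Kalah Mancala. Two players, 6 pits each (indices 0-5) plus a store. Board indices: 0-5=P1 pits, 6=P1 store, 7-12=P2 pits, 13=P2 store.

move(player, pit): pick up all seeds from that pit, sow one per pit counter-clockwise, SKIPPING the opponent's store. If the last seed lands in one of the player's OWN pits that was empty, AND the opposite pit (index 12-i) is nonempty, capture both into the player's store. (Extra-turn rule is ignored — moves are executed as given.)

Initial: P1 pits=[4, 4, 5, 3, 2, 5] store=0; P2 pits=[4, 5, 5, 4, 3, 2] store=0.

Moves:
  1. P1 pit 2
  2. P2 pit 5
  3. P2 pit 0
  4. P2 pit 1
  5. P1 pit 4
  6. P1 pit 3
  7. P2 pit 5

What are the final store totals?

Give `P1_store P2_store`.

Move 1: P1 pit2 -> P1=[4,4,0,4,3,6](1) P2=[5,5,5,4,3,2](0)
Move 2: P2 pit5 -> P1=[5,4,0,4,3,6](1) P2=[5,5,5,4,3,0](1)
Move 3: P2 pit0 -> P1=[0,4,0,4,3,6](1) P2=[0,6,6,5,4,0](7)
Move 4: P2 pit1 -> P1=[1,4,0,4,3,6](1) P2=[0,0,7,6,5,1](8)
Move 5: P1 pit4 -> P1=[1,4,0,4,0,7](2) P2=[1,0,7,6,5,1](8)
Move 6: P1 pit3 -> P1=[1,4,0,0,1,8](3) P2=[2,0,7,6,5,1](8)
Move 7: P2 pit5 -> P1=[1,4,0,0,1,8](3) P2=[2,0,7,6,5,0](9)

Answer: 3 9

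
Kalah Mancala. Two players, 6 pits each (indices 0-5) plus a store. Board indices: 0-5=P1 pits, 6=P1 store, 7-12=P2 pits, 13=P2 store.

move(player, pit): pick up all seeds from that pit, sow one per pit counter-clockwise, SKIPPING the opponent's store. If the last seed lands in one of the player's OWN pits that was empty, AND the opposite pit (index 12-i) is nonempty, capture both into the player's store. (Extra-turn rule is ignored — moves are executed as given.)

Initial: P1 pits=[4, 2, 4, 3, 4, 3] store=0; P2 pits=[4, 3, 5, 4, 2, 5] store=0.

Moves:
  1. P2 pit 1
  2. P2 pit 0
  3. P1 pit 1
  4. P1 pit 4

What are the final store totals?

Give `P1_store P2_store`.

Move 1: P2 pit1 -> P1=[4,2,4,3,4,3](0) P2=[4,0,6,5,3,5](0)
Move 2: P2 pit0 -> P1=[4,2,4,3,4,3](0) P2=[0,1,7,6,4,5](0)
Move 3: P1 pit1 -> P1=[4,0,5,4,4,3](0) P2=[0,1,7,6,4,5](0)
Move 4: P1 pit4 -> P1=[4,0,5,4,0,4](1) P2=[1,2,7,6,4,5](0)

Answer: 1 0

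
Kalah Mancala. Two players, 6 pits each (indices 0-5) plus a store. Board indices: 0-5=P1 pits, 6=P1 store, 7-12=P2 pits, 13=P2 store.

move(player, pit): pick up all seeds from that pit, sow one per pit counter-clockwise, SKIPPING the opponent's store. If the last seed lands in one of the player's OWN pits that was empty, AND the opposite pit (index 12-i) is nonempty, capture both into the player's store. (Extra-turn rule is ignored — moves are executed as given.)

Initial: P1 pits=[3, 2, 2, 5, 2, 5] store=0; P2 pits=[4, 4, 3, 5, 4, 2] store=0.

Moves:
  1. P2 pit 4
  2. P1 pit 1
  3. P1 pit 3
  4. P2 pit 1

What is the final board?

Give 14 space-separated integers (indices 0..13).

Answer: 4 0 3 0 4 6 1 5 0 5 6 1 4 2

Derivation:
Move 1: P2 pit4 -> P1=[4,3,2,5,2,5](0) P2=[4,4,3,5,0,3](1)
Move 2: P1 pit1 -> P1=[4,0,3,6,3,5](0) P2=[4,4,3,5,0,3](1)
Move 3: P1 pit3 -> P1=[4,0,3,0,4,6](1) P2=[5,5,4,5,0,3](1)
Move 4: P2 pit1 -> P1=[4,0,3,0,4,6](1) P2=[5,0,5,6,1,4](2)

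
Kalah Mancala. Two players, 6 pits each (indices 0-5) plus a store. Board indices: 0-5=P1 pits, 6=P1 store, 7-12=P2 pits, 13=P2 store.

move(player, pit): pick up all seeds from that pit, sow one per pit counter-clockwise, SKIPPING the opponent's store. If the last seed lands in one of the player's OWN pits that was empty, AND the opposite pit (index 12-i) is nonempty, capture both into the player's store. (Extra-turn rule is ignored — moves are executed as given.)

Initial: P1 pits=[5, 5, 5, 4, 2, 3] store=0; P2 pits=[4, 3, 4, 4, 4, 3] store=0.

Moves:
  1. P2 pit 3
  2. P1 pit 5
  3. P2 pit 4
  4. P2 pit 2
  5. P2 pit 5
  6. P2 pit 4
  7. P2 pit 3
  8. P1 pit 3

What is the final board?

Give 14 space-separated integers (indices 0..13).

Answer: 0 0 7 0 4 1 2 6 5 0 0 0 0 21

Derivation:
Move 1: P2 pit3 -> P1=[6,5,5,4,2,3](0) P2=[4,3,4,0,5,4](1)
Move 2: P1 pit5 -> P1=[6,5,5,4,2,0](1) P2=[5,4,4,0,5,4](1)
Move 3: P2 pit4 -> P1=[7,6,6,4,2,0](1) P2=[5,4,4,0,0,5](2)
Move 4: P2 pit2 -> P1=[7,6,6,4,2,0](1) P2=[5,4,0,1,1,6](3)
Move 5: P2 pit5 -> P1=[8,7,7,5,3,0](1) P2=[5,4,0,1,1,0](4)
Move 6: P2 pit4 -> P1=[0,7,7,5,3,0](1) P2=[5,4,0,1,0,0](13)
Move 7: P2 pit3 -> P1=[0,0,7,5,3,0](1) P2=[5,4,0,0,0,0](21)
Move 8: P1 pit3 -> P1=[0,0,7,0,4,1](2) P2=[6,5,0,0,0,0](21)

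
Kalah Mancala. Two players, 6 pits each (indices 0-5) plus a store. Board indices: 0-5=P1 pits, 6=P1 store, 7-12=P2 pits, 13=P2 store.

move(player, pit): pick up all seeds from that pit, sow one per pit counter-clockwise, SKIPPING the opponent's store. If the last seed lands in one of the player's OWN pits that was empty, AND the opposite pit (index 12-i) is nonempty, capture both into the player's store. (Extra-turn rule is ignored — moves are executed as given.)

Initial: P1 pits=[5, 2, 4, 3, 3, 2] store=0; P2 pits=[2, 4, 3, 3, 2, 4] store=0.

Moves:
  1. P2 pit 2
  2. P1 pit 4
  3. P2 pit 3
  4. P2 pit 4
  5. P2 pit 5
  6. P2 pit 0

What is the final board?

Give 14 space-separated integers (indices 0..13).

Answer: 8 4 0 4 1 4 1 0 5 1 0 0 0 9

Derivation:
Move 1: P2 pit2 -> P1=[5,2,4,3,3,2](0) P2=[2,4,0,4,3,5](0)
Move 2: P1 pit4 -> P1=[5,2,4,3,0,3](1) P2=[3,4,0,4,3,5](0)
Move 3: P2 pit3 -> P1=[6,2,4,3,0,3](1) P2=[3,4,0,0,4,6](1)
Move 4: P2 pit4 -> P1=[7,3,4,3,0,3](1) P2=[3,4,0,0,0,7](2)
Move 5: P2 pit5 -> P1=[8,4,5,4,1,4](1) P2=[3,4,0,0,0,0](3)
Move 6: P2 pit0 -> P1=[8,4,0,4,1,4](1) P2=[0,5,1,0,0,0](9)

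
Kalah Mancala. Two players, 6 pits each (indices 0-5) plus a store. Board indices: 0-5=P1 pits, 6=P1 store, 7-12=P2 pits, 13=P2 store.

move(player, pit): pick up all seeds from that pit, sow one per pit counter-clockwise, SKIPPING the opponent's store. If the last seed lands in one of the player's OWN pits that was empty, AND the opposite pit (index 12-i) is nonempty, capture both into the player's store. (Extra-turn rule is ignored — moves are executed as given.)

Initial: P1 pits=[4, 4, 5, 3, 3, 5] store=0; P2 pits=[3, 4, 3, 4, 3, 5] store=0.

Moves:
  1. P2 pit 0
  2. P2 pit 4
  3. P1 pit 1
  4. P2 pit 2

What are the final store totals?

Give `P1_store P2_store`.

Answer: 0 2

Derivation:
Move 1: P2 pit0 -> P1=[4,4,5,3,3,5](0) P2=[0,5,4,5,3,5](0)
Move 2: P2 pit4 -> P1=[5,4,5,3,3,5](0) P2=[0,5,4,5,0,6](1)
Move 3: P1 pit1 -> P1=[5,0,6,4,4,6](0) P2=[0,5,4,5,0,6](1)
Move 4: P2 pit2 -> P1=[5,0,6,4,4,6](0) P2=[0,5,0,6,1,7](2)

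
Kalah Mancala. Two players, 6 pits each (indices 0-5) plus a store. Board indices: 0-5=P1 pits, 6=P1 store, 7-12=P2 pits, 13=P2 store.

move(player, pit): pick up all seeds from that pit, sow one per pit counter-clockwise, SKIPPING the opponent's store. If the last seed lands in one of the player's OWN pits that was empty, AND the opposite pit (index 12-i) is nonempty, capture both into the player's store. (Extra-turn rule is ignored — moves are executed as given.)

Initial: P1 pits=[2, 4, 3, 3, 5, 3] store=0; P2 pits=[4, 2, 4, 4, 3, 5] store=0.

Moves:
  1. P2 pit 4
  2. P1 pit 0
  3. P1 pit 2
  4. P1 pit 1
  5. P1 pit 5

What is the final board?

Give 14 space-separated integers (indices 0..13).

Move 1: P2 pit4 -> P1=[3,4,3,3,5,3](0) P2=[4,2,4,4,0,6](1)
Move 2: P1 pit0 -> P1=[0,5,4,4,5,3](0) P2=[4,2,4,4,0,6](1)
Move 3: P1 pit2 -> P1=[0,5,0,5,6,4](1) P2=[4,2,4,4,0,6](1)
Move 4: P1 pit1 -> P1=[0,0,1,6,7,5](2) P2=[4,2,4,4,0,6](1)
Move 5: P1 pit5 -> P1=[0,0,1,6,7,0](3) P2=[5,3,5,5,0,6](1)

Answer: 0 0 1 6 7 0 3 5 3 5 5 0 6 1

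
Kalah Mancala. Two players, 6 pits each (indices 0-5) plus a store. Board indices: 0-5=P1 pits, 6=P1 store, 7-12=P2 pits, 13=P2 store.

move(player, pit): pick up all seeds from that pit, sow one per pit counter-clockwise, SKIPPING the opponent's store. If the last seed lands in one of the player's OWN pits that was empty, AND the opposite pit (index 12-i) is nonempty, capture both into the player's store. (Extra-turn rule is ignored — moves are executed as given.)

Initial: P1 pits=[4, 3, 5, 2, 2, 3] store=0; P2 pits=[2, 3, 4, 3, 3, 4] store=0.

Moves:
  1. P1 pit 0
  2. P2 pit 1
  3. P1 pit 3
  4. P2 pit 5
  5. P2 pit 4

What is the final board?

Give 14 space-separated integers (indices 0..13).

Answer: 2 6 7 0 4 4 1 2 0 5 4 0 1 2

Derivation:
Move 1: P1 pit0 -> P1=[0,4,6,3,3,3](0) P2=[2,3,4,3,3,4](0)
Move 2: P2 pit1 -> P1=[0,4,6,3,3,3](0) P2=[2,0,5,4,4,4](0)
Move 3: P1 pit3 -> P1=[0,4,6,0,4,4](1) P2=[2,0,5,4,4,4](0)
Move 4: P2 pit5 -> P1=[1,5,7,0,4,4](1) P2=[2,0,5,4,4,0](1)
Move 5: P2 pit4 -> P1=[2,6,7,0,4,4](1) P2=[2,0,5,4,0,1](2)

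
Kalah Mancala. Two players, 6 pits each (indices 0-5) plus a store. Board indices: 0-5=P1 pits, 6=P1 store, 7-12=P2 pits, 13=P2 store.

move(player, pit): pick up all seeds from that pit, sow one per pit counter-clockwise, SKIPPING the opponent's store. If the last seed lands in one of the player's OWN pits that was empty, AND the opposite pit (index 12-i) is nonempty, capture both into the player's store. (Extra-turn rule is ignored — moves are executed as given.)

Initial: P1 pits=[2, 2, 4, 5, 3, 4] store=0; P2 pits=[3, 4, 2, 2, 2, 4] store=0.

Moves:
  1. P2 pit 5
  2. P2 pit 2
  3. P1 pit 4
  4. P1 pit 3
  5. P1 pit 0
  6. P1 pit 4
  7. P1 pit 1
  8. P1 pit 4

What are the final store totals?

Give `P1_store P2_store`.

Answer: 2 1

Derivation:
Move 1: P2 pit5 -> P1=[3,3,5,5,3,4](0) P2=[3,4,2,2,2,0](1)
Move 2: P2 pit2 -> P1=[3,3,5,5,3,4](0) P2=[3,4,0,3,3,0](1)
Move 3: P1 pit4 -> P1=[3,3,5,5,0,5](1) P2=[4,4,0,3,3,0](1)
Move 4: P1 pit3 -> P1=[3,3,5,0,1,6](2) P2=[5,5,0,3,3,0](1)
Move 5: P1 pit0 -> P1=[0,4,6,1,1,6](2) P2=[5,5,0,3,3,0](1)
Move 6: P1 pit4 -> P1=[0,4,6,1,0,7](2) P2=[5,5,0,3,3,0](1)
Move 7: P1 pit1 -> P1=[0,0,7,2,1,8](2) P2=[5,5,0,3,3,0](1)
Move 8: P1 pit4 -> P1=[0,0,7,2,0,9](2) P2=[5,5,0,3,3,0](1)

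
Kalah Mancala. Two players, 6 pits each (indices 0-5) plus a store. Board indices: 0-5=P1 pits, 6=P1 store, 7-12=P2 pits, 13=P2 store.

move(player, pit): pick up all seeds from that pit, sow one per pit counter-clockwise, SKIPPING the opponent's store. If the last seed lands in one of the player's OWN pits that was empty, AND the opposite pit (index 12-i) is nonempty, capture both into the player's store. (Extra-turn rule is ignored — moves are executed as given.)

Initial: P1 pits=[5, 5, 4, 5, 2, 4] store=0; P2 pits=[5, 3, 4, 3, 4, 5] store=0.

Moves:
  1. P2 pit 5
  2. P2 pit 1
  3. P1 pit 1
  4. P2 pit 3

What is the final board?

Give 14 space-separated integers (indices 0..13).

Answer: 7 0 6 7 3 5 1 6 0 5 0 6 1 2

Derivation:
Move 1: P2 pit5 -> P1=[6,6,5,6,2,4](0) P2=[5,3,4,3,4,0](1)
Move 2: P2 pit1 -> P1=[6,6,5,6,2,4](0) P2=[5,0,5,4,5,0](1)
Move 3: P1 pit1 -> P1=[6,0,6,7,3,5](1) P2=[6,0,5,4,5,0](1)
Move 4: P2 pit3 -> P1=[7,0,6,7,3,5](1) P2=[6,0,5,0,6,1](2)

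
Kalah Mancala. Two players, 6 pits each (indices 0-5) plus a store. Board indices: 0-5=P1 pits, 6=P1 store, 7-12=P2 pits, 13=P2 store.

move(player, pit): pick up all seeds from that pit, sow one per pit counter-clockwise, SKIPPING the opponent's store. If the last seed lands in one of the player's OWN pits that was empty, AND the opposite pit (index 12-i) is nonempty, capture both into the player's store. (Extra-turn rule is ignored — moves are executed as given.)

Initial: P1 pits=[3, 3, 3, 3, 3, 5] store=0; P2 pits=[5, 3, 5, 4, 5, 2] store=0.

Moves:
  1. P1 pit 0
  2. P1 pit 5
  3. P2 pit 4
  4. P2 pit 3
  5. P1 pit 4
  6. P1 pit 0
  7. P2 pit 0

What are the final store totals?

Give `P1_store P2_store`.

Move 1: P1 pit0 -> P1=[0,4,4,4,3,5](0) P2=[5,3,5,4,5,2](0)
Move 2: P1 pit5 -> P1=[0,4,4,4,3,0](1) P2=[6,4,6,5,5,2](0)
Move 3: P2 pit4 -> P1=[1,5,5,4,3,0](1) P2=[6,4,6,5,0,3](1)
Move 4: P2 pit3 -> P1=[2,6,5,4,3,0](1) P2=[6,4,6,0,1,4](2)
Move 5: P1 pit4 -> P1=[2,6,5,4,0,1](2) P2=[7,4,6,0,1,4](2)
Move 6: P1 pit0 -> P1=[0,7,6,4,0,1](2) P2=[7,4,6,0,1,4](2)
Move 7: P2 pit0 -> P1=[1,7,6,4,0,1](2) P2=[0,5,7,1,2,5](3)

Answer: 2 3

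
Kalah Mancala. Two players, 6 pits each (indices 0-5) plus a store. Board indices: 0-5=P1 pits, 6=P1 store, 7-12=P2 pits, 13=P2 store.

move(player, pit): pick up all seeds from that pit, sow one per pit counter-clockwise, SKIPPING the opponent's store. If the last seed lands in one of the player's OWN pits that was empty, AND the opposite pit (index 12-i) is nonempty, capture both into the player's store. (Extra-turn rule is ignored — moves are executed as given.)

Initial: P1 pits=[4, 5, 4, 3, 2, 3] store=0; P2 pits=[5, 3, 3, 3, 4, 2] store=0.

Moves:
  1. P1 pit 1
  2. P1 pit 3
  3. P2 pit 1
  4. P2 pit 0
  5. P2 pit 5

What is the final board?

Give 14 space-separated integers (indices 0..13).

Answer: 5 1 5 0 4 5 2 0 1 5 5 6 0 2

Derivation:
Move 1: P1 pit1 -> P1=[4,0,5,4,3,4](1) P2=[5,3,3,3,4,2](0)
Move 2: P1 pit3 -> P1=[4,0,5,0,4,5](2) P2=[6,3,3,3,4,2](0)
Move 3: P2 pit1 -> P1=[4,0,5,0,4,5](2) P2=[6,0,4,4,5,2](0)
Move 4: P2 pit0 -> P1=[4,0,5,0,4,5](2) P2=[0,1,5,5,6,3](1)
Move 5: P2 pit5 -> P1=[5,1,5,0,4,5](2) P2=[0,1,5,5,6,0](2)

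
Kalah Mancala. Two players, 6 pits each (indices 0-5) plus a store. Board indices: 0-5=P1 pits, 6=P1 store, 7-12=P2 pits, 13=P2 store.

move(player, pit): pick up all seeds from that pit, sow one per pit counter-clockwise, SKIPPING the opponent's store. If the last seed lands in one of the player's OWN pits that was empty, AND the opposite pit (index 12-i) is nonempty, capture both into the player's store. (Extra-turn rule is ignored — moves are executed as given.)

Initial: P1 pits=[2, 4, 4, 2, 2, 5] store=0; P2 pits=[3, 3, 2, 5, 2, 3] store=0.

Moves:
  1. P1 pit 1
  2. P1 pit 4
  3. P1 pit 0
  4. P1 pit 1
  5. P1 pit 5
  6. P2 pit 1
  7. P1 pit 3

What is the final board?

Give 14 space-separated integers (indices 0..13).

Answer: 0 0 7 0 1 1 3 5 0 4 7 4 5 0

Derivation:
Move 1: P1 pit1 -> P1=[2,0,5,3,3,6](0) P2=[3,3,2,5,2,3](0)
Move 2: P1 pit4 -> P1=[2,0,5,3,0,7](1) P2=[4,3,2,5,2,3](0)
Move 3: P1 pit0 -> P1=[0,1,6,3,0,7](1) P2=[4,3,2,5,2,3](0)
Move 4: P1 pit1 -> P1=[0,0,7,3,0,7](1) P2=[4,3,2,5,2,3](0)
Move 5: P1 pit5 -> P1=[0,0,7,3,0,0](2) P2=[5,4,3,6,3,4](0)
Move 6: P2 pit1 -> P1=[0,0,7,3,0,0](2) P2=[5,0,4,7,4,5](0)
Move 7: P1 pit3 -> P1=[0,0,7,0,1,1](3) P2=[5,0,4,7,4,5](0)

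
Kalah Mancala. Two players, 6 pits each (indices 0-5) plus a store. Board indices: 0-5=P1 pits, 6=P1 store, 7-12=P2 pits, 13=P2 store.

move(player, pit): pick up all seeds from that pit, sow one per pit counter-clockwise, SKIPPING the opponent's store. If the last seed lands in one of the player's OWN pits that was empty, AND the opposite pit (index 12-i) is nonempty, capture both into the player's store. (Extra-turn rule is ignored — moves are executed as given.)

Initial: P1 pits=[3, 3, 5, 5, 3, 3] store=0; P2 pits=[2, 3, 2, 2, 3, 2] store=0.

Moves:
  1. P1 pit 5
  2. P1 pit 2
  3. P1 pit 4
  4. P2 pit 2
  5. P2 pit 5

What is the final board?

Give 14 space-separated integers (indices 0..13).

Move 1: P1 pit5 -> P1=[3,3,5,5,3,0](1) P2=[3,4,2,2,3,2](0)
Move 2: P1 pit2 -> P1=[3,3,0,6,4,1](2) P2=[4,4,2,2,3,2](0)
Move 3: P1 pit4 -> P1=[3,3,0,6,0,2](3) P2=[5,5,2,2,3,2](0)
Move 4: P2 pit2 -> P1=[3,3,0,6,0,2](3) P2=[5,5,0,3,4,2](0)
Move 5: P2 pit5 -> P1=[4,3,0,6,0,2](3) P2=[5,5,0,3,4,0](1)

Answer: 4 3 0 6 0 2 3 5 5 0 3 4 0 1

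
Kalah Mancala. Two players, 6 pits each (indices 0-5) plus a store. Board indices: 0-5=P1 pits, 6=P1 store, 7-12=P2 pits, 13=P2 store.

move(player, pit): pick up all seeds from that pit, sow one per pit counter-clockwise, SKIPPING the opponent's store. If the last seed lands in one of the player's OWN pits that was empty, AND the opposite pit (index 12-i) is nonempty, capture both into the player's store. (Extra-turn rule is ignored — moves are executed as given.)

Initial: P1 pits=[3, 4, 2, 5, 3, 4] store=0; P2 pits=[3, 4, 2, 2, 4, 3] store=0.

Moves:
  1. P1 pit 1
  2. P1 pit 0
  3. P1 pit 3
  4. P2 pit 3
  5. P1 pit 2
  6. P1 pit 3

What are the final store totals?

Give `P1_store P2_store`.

Answer: 2 1

Derivation:
Move 1: P1 pit1 -> P1=[3,0,3,6,4,5](0) P2=[3,4,2,2,4,3](0)
Move 2: P1 pit0 -> P1=[0,1,4,7,4,5](0) P2=[3,4,2,2,4,3](0)
Move 3: P1 pit3 -> P1=[0,1,4,0,5,6](1) P2=[4,5,3,3,4,3](0)
Move 4: P2 pit3 -> P1=[0,1,4,0,5,6](1) P2=[4,5,3,0,5,4](1)
Move 5: P1 pit2 -> P1=[0,1,0,1,6,7](2) P2=[4,5,3,0,5,4](1)
Move 6: P1 pit3 -> P1=[0,1,0,0,7,7](2) P2=[4,5,3,0,5,4](1)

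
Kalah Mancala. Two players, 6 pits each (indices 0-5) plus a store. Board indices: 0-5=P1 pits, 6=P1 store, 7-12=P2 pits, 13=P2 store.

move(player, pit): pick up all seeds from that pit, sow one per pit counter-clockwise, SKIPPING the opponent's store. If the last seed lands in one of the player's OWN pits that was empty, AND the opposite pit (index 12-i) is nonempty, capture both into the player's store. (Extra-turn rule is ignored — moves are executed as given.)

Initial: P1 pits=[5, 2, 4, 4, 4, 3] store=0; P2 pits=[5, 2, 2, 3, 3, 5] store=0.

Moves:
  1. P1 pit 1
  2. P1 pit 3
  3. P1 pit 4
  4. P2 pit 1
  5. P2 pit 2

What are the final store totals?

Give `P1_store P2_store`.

Answer: 2 1

Derivation:
Move 1: P1 pit1 -> P1=[5,0,5,5,4,3](0) P2=[5,2,2,3,3,5](0)
Move 2: P1 pit3 -> P1=[5,0,5,0,5,4](1) P2=[6,3,2,3,3,5](0)
Move 3: P1 pit4 -> P1=[5,0,5,0,0,5](2) P2=[7,4,3,3,3,5](0)
Move 4: P2 pit1 -> P1=[5,0,5,0,0,5](2) P2=[7,0,4,4,4,6](0)
Move 5: P2 pit2 -> P1=[5,0,5,0,0,5](2) P2=[7,0,0,5,5,7](1)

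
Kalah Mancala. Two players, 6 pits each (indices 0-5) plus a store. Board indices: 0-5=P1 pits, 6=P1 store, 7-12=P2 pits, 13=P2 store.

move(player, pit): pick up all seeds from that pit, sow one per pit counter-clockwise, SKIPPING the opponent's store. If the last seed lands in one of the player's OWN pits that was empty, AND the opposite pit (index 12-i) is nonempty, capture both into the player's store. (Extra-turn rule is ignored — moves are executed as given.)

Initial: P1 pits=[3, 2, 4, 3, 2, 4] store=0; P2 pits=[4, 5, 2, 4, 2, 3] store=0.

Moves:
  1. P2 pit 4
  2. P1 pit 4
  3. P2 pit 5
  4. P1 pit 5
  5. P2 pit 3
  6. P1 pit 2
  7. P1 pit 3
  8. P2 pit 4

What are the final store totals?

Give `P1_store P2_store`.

Move 1: P2 pit4 -> P1=[3,2,4,3,2,4](0) P2=[4,5,2,4,0,4](1)
Move 2: P1 pit4 -> P1=[3,2,4,3,0,5](1) P2=[4,5,2,4,0,4](1)
Move 3: P2 pit5 -> P1=[4,3,5,3,0,5](1) P2=[4,5,2,4,0,0](2)
Move 4: P1 pit5 -> P1=[4,3,5,3,0,0](2) P2=[5,6,3,5,0,0](2)
Move 5: P2 pit3 -> P1=[5,4,5,3,0,0](2) P2=[5,6,3,0,1,1](3)
Move 6: P1 pit2 -> P1=[5,4,0,4,1,1](3) P2=[6,6,3,0,1,1](3)
Move 7: P1 pit3 -> P1=[5,4,0,0,2,2](4) P2=[7,6,3,0,1,1](3)
Move 8: P2 pit4 -> P1=[5,4,0,0,2,2](4) P2=[7,6,3,0,0,2](3)

Answer: 4 3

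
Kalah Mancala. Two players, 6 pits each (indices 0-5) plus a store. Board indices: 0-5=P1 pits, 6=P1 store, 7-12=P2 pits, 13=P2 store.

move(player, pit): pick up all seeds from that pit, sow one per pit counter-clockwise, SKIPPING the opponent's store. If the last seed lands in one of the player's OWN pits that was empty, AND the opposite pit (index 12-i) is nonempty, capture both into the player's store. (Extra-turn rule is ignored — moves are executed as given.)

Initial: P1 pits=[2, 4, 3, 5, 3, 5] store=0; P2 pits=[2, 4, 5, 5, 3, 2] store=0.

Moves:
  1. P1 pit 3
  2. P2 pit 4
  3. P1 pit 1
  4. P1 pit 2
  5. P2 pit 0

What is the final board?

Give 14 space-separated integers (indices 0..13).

Answer: 3 0 0 2 6 8 2 0 6 6 6 0 3 1

Derivation:
Move 1: P1 pit3 -> P1=[2,4,3,0,4,6](1) P2=[3,5,5,5,3,2](0)
Move 2: P2 pit4 -> P1=[3,4,3,0,4,6](1) P2=[3,5,5,5,0,3](1)
Move 3: P1 pit1 -> P1=[3,0,4,1,5,7](1) P2=[3,5,5,5,0,3](1)
Move 4: P1 pit2 -> P1=[3,0,0,2,6,8](2) P2=[3,5,5,5,0,3](1)
Move 5: P2 pit0 -> P1=[3,0,0,2,6,8](2) P2=[0,6,6,6,0,3](1)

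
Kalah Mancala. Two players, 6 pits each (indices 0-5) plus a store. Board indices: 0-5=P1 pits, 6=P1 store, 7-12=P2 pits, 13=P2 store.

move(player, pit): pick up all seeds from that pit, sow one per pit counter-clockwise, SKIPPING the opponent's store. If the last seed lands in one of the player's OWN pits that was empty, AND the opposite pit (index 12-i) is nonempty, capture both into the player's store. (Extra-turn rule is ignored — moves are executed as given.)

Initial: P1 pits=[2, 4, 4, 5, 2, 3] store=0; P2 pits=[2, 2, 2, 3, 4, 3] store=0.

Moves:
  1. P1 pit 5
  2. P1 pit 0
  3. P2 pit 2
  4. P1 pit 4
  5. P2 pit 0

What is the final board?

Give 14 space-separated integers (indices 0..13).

Move 1: P1 pit5 -> P1=[2,4,4,5,2,0](1) P2=[3,3,2,3,4,3](0)
Move 2: P1 pit0 -> P1=[0,5,5,5,2,0](1) P2=[3,3,2,3,4,3](0)
Move 3: P2 pit2 -> P1=[0,5,5,5,2,0](1) P2=[3,3,0,4,5,3](0)
Move 4: P1 pit4 -> P1=[0,5,5,5,0,1](2) P2=[3,3,0,4,5,3](0)
Move 5: P2 pit0 -> P1=[0,5,5,5,0,1](2) P2=[0,4,1,5,5,3](0)

Answer: 0 5 5 5 0 1 2 0 4 1 5 5 3 0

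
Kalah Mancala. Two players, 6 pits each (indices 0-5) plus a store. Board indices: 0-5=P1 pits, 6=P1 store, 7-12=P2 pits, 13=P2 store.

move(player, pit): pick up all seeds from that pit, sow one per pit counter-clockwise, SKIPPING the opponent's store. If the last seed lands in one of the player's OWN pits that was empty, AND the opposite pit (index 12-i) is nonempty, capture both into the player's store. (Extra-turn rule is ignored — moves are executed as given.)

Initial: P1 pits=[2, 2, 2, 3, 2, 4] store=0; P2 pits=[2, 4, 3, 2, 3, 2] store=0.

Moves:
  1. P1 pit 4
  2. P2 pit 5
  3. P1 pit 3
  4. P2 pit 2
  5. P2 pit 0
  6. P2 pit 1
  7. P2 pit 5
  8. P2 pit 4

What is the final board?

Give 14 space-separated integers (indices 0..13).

Move 1: P1 pit4 -> P1=[2,2,2,3,0,5](1) P2=[2,4,3,2,3,2](0)
Move 2: P2 pit5 -> P1=[3,2,2,3,0,5](1) P2=[2,4,3,2,3,0](1)
Move 3: P1 pit3 -> P1=[3,2,2,0,1,6](2) P2=[2,4,3,2,3,0](1)
Move 4: P2 pit2 -> P1=[0,2,2,0,1,6](2) P2=[2,4,0,3,4,0](5)
Move 5: P2 pit0 -> P1=[0,2,2,0,1,6](2) P2=[0,5,1,3,4,0](5)
Move 6: P2 pit1 -> P1=[0,2,2,0,1,6](2) P2=[0,0,2,4,5,1](6)
Move 7: P2 pit5 -> P1=[0,2,2,0,1,6](2) P2=[0,0,2,4,5,0](7)
Move 8: P2 pit4 -> P1=[1,3,3,0,1,6](2) P2=[0,0,2,4,0,1](8)

Answer: 1 3 3 0 1 6 2 0 0 2 4 0 1 8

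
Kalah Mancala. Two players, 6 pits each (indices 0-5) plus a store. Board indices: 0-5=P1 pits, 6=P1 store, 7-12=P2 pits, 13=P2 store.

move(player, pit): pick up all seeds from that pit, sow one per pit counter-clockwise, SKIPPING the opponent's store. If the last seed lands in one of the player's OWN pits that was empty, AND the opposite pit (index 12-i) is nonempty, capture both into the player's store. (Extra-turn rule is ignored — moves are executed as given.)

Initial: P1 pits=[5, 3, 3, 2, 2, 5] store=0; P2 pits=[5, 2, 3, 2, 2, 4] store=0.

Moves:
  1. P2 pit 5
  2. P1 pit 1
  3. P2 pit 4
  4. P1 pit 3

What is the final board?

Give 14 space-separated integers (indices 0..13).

Answer: 6 0 5 0 4 7 1 5 2 3 2 0 1 2

Derivation:
Move 1: P2 pit5 -> P1=[6,4,4,2,2,5](0) P2=[5,2,3,2,2,0](1)
Move 2: P1 pit1 -> P1=[6,0,5,3,3,6](0) P2=[5,2,3,2,2,0](1)
Move 3: P2 pit4 -> P1=[6,0,5,3,3,6](0) P2=[5,2,3,2,0,1](2)
Move 4: P1 pit3 -> P1=[6,0,5,0,4,7](1) P2=[5,2,3,2,0,1](2)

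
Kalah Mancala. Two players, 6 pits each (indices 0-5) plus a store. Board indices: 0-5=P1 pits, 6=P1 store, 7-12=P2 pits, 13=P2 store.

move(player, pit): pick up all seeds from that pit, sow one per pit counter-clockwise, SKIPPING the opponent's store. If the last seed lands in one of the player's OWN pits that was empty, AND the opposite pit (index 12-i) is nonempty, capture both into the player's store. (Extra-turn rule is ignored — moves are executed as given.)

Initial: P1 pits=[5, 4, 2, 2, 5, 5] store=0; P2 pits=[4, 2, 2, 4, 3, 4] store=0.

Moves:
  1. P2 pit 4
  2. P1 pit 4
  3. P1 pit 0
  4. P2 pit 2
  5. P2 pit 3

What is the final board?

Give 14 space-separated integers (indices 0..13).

Answer: 1 6 3 3 1 7 2 5 3 0 0 2 7 2

Derivation:
Move 1: P2 pit4 -> P1=[6,4,2,2,5,5](0) P2=[4,2,2,4,0,5](1)
Move 2: P1 pit4 -> P1=[6,4,2,2,0,6](1) P2=[5,3,3,4,0,5](1)
Move 3: P1 pit0 -> P1=[0,5,3,3,1,7](2) P2=[5,3,3,4,0,5](1)
Move 4: P2 pit2 -> P1=[0,5,3,3,1,7](2) P2=[5,3,0,5,1,6](1)
Move 5: P2 pit3 -> P1=[1,6,3,3,1,7](2) P2=[5,3,0,0,2,7](2)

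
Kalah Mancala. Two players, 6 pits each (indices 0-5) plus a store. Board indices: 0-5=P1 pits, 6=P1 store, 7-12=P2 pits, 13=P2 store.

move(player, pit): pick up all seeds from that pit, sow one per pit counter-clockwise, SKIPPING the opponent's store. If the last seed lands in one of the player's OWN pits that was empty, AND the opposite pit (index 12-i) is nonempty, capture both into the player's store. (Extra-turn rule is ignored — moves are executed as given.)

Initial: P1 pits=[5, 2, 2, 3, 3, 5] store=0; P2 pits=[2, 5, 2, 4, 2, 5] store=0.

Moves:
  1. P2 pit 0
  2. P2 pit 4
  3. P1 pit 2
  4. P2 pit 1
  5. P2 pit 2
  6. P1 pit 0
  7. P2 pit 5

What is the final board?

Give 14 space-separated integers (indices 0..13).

Answer: 1 4 2 6 6 0 1 0 0 0 6 2 0 12

Derivation:
Move 1: P2 pit0 -> P1=[5,2,2,3,3,5](0) P2=[0,6,3,4,2,5](0)
Move 2: P2 pit4 -> P1=[5,2,2,3,3,5](0) P2=[0,6,3,4,0,6](1)
Move 3: P1 pit2 -> P1=[5,2,0,4,4,5](0) P2=[0,6,3,4,0,6](1)
Move 4: P2 pit1 -> P1=[6,2,0,4,4,5](0) P2=[0,0,4,5,1,7](2)
Move 5: P2 pit2 -> P1=[6,2,0,4,4,5](0) P2=[0,0,0,6,2,8](3)
Move 6: P1 pit0 -> P1=[0,3,1,5,5,6](1) P2=[0,0,0,6,2,8](3)
Move 7: P2 pit5 -> P1=[1,4,2,6,6,0](1) P2=[0,0,0,6,2,0](12)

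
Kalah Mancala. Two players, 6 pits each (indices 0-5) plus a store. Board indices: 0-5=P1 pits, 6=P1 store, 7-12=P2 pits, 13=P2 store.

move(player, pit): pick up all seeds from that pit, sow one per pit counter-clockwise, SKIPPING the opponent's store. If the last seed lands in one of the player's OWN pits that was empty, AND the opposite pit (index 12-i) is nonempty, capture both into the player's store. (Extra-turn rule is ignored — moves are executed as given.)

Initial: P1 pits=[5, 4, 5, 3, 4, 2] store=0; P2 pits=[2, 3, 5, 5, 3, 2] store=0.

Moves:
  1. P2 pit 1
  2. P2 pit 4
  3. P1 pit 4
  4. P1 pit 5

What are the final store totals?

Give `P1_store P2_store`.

Move 1: P2 pit1 -> P1=[5,4,5,3,4,2](0) P2=[2,0,6,6,4,2](0)
Move 2: P2 pit4 -> P1=[6,5,5,3,4,2](0) P2=[2,0,6,6,0,3](1)
Move 3: P1 pit4 -> P1=[6,5,5,3,0,3](1) P2=[3,1,6,6,0,3](1)
Move 4: P1 pit5 -> P1=[6,5,5,3,0,0](2) P2=[4,2,6,6,0,3](1)

Answer: 2 1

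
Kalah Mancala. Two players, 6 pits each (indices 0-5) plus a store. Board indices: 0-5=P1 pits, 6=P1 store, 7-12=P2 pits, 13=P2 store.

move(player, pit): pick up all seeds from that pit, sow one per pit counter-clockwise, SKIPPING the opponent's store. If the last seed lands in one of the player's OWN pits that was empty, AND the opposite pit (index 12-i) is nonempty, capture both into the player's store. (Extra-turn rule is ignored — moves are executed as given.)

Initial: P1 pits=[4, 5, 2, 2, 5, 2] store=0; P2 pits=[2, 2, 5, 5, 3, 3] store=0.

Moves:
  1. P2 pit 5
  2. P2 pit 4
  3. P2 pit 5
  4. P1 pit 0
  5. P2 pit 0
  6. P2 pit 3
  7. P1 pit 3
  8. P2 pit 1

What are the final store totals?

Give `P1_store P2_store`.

Move 1: P2 pit5 -> P1=[5,6,2,2,5,2](0) P2=[2,2,5,5,3,0](1)
Move 2: P2 pit4 -> P1=[6,6,2,2,5,2](0) P2=[2,2,5,5,0,1](2)
Move 3: P2 pit5 -> P1=[6,6,2,2,5,2](0) P2=[2,2,5,5,0,0](3)
Move 4: P1 pit0 -> P1=[0,7,3,3,6,3](1) P2=[2,2,5,5,0,0](3)
Move 5: P2 pit0 -> P1=[0,7,3,3,6,3](1) P2=[0,3,6,5,0,0](3)
Move 6: P2 pit3 -> P1=[1,8,3,3,6,3](1) P2=[0,3,6,0,1,1](4)
Move 7: P1 pit3 -> P1=[1,8,3,0,7,4](2) P2=[0,3,6,0,1,1](4)
Move 8: P2 pit1 -> P1=[1,8,3,0,7,4](2) P2=[0,0,7,1,2,1](4)

Answer: 2 4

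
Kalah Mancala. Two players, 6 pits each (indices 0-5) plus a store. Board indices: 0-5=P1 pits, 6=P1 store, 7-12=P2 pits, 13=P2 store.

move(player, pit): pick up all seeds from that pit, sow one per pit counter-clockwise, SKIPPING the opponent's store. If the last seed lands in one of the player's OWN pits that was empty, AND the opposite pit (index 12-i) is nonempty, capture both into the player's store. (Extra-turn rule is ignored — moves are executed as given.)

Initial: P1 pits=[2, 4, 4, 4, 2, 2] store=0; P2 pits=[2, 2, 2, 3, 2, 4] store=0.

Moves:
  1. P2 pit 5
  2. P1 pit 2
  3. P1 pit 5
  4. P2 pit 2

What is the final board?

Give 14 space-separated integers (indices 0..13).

Move 1: P2 pit5 -> P1=[3,5,5,4,2,2](0) P2=[2,2,2,3,2,0](1)
Move 2: P1 pit2 -> P1=[3,5,0,5,3,3](1) P2=[3,2,2,3,2,0](1)
Move 3: P1 pit5 -> P1=[3,5,0,5,3,0](2) P2=[4,3,2,3,2,0](1)
Move 4: P2 pit2 -> P1=[3,5,0,5,3,0](2) P2=[4,3,0,4,3,0](1)

Answer: 3 5 0 5 3 0 2 4 3 0 4 3 0 1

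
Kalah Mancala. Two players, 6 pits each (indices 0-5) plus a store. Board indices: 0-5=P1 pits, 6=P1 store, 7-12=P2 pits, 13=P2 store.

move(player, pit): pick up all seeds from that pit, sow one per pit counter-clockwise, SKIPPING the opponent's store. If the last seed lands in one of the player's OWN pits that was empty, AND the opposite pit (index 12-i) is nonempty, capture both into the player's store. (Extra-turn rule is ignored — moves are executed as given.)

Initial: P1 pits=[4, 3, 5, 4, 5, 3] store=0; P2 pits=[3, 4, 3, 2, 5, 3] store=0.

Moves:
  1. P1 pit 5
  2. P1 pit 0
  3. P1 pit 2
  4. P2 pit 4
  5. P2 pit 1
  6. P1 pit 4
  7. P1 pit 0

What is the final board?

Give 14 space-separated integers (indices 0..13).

Move 1: P1 pit5 -> P1=[4,3,5,4,5,0](1) P2=[4,5,3,2,5,3](0)
Move 2: P1 pit0 -> P1=[0,4,6,5,6,0](1) P2=[4,5,3,2,5,3](0)
Move 3: P1 pit2 -> P1=[0,4,0,6,7,1](2) P2=[5,6,3,2,5,3](0)
Move 4: P2 pit4 -> P1=[1,5,1,6,7,1](2) P2=[5,6,3,2,0,4](1)
Move 5: P2 pit1 -> P1=[2,5,1,6,7,1](2) P2=[5,0,4,3,1,5](2)
Move 6: P1 pit4 -> P1=[2,5,1,6,0,2](3) P2=[6,1,5,4,2,5](2)
Move 7: P1 pit0 -> P1=[0,6,2,6,0,2](3) P2=[6,1,5,4,2,5](2)

Answer: 0 6 2 6 0 2 3 6 1 5 4 2 5 2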